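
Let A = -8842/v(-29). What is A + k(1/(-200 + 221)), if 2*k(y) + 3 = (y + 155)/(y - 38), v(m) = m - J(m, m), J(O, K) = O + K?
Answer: -14257911/46226 ≈ -308.44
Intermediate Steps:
J(O, K) = K + O
v(m) = -m (v(m) = m - (m + m) = m - 2*m = -m)
k(y) = -3/2 + (155 + y)/(2*(-38 + y)) (k(y) = -3/2 + ((y + 155)/(y - 38))/2 = -3/2 + ((155 + y)/(-38 + y))/2 = -3/2 + (155 + y)/(2*(-38 + y)))
A = -8842/29 (A = -8842/((-1*(-29))) = -8842/29 ≈ -304.90)
A + k(1/(-200 + 221)) = -8842/29 + (269/2 - 1/(-200 + 221))/(-38 + 1/(-200 + 221)) = -8842/29 + (269/2 - 1/21)/(-38 + 1/21) = -8842/29 + (269/2 - 1*1/21)/(-38 + 1/21) = -8842/29 + (269/2 - 1/21)/(-797/21) = -8842/29 - 21/797*5647/42 = -8842/29 - 5647/1594 = -14257911/46226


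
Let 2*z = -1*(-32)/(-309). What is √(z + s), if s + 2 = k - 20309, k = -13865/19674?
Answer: I*√9267546119686870/675474 ≈ 142.52*I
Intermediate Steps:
k = -13865/19674 (k = -13865*1/19674 = -13865/19674 ≈ -0.70474)
z = -16/309 (z = (-1*(-32)/(-309))/2 = (32*(-1/309))/2 = (½)*(-32/309) = -16/309 ≈ -0.051780)
s = -399612479/19674 (s = -2 + (-13865/19674 - 20309) = -2 - 399573131/19674 = -399612479/19674 ≈ -20312.)
√(z + s) = √(-16/309 - 399612479/19674) = √(-41160190265/2026422) = I*√9267546119686870/675474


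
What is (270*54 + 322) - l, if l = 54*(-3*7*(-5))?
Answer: 9232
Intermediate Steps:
l = 5670 (l = 54*(-21*(-5)) = 54*105 = 5670)
(270*54 + 322) - l = (270*54 + 322) - 1*5670 = (14580 + 322) - 5670 = 14902 - 5670 = 9232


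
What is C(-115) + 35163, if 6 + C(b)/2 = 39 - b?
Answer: 35459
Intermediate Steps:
C(b) = 66 - 2*b (C(b) = -12 + 2*(39 - b) = -12 + (78 - 2*b) = 66 - 2*b)
C(-115) + 35163 = (66 - 2*(-115)) + 35163 = (66 + 230) + 35163 = 296 + 35163 = 35459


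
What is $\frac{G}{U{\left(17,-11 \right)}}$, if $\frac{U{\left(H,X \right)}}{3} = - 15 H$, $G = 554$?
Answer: $- \frac{554}{765} \approx -0.72418$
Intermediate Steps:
$U{\left(H,X \right)} = - 45 H$ ($U{\left(H,X \right)} = 3 \left(- 15 H\right) = - 45 H$)
$\frac{G}{U{\left(17,-11 \right)}} = \frac{554}{\left(-45\right) 17} = \frac{554}{-765} = 554 \left(- \frac{1}{765}\right) = - \frac{554}{765}$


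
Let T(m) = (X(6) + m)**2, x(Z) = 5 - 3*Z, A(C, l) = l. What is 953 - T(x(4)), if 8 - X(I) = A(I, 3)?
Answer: 949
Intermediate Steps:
X(I) = 5 (X(I) = 8 - 1*3 = 8 - 3 = 5)
T(m) = (5 + m)**2
953 - T(x(4)) = 953 - (5 + (5 - 3*4))**2 = 953 - (5 + (5 - 12))**2 = 953 - (5 - 7)**2 = 953 - 1*(-2)**2 = 953 - 1*4 = 953 - 4 = 949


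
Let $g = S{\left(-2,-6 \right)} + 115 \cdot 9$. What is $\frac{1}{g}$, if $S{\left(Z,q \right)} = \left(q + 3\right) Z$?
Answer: $\frac{1}{1041} \approx 0.00096061$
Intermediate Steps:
$S{\left(Z,q \right)} = Z \left(3 + q\right)$ ($S{\left(Z,q \right)} = \left(3 + q\right) Z = Z \left(3 + q\right)$)
$g = 1041$ ($g = - 2 \left(3 - 6\right) + 115 \cdot 9 = \left(-2\right) \left(-3\right) + 1035 = 6 + 1035 = 1041$)
$\frac{1}{g} = \frac{1}{1041}$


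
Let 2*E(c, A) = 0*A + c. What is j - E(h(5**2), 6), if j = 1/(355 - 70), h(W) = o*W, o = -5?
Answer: 35627/570 ≈ 62.503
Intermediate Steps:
h(W) = -5*W
E(c, A) = c/2 (E(c, A) = (0*A + c)/2 = (0 + c)/2 = c/2)
j = 1/285 ≈ 0.0035088
j - E(h(5**2), 6) = 1/285 - (-5*5**2)/2 = 1/285 - (-5*25)/2 = 1/285 - (-125)/2 = 1/285 - 1*(-125/2) = 1/285 + 125/2 = 35627/570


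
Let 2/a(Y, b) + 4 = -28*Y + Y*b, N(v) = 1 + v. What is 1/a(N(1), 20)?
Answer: -10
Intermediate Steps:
a(Y, b) = 2/(-4 - 28*Y + Y*b) (a(Y, b) = 2/(-4 + (-28*Y + Y*b)) = 2/(-4 - 28*Y + Y*b))
1/a(N(1), 20) = 1/(2/(-4 - 28*(1 + 1) + (1 + 1)*20)) = 1/(2/(-4 - 28*2 + 2*20)) = 1/(2/(-4 - 56 + 40)) = 1/(2/(-20)) = 1/(2*(-1/20)) = 1/(-⅒) = -10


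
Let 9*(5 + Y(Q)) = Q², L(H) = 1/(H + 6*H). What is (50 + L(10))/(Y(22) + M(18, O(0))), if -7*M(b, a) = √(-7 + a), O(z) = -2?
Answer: 96827157/94440580 + 850743*I/94440580 ≈ 1.0253 + 0.0090082*I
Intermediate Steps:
L(H) = 1/(7*H)
Y(Q) = -5 + Q²/9
M(b, a) = -√(-7 + a)/7
(50 + L(10))/(Y(22) + M(18, O(0))) = (50 + (⅐)/10)/((-5 + (⅑)*22²) - √(-7 - 2)/7) = (50 + (⅐)*(⅒))/((-5 + (⅑)*484) - 3*I/7) = (50 + 1/70)/((-5 + 484/9) - 3*I/7) = 3501/(70*(439/9 - 3*I/7)) = 3501*(3969*(439/9 + 3*I/7)/9444058)/70 = 1985067*(439/9 + 3*I/7)/94440580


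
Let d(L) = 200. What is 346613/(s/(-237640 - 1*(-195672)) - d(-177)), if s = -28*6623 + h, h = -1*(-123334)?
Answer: -7273327192/4165745 ≈ -1746.0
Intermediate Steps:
h = 123334
s = -62110 (s = -28*6623 + 123334 = -185444 + 123334 = -62110)
346613/(s/(-237640 - 1*(-195672)) - d(-177)) = 346613/(-62110/(-237640 - 1*(-195672)) - 1*200) = 346613/(-62110/(-237640 + 195672) - 200) = 346613/(-62110/(-41968) - 200) = 346613/(-62110*(-1/41968) - 200) = 346613/(31055/20984 - 200) = 346613/(-4165745/20984) = 346613*(-20984/4165745) = -7273327192/4165745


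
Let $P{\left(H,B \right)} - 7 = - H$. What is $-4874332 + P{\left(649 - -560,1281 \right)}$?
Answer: $-4875534$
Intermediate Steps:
$P{\left(H,B \right)} = 7 - H$
$-4874332 + P{\left(649 - -560,1281 \right)} = -4874332 - \left(642 + 560\right) = -4874332 + \left(7 - \left(649 + 560\right)\right) = -4874332 + \left(7 - 1209\right) = -4874332 - 1202 = -4875534$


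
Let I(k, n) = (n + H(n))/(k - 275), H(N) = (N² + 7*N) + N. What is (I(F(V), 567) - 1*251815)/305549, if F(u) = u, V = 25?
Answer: -31640171/38193625 ≈ -0.82841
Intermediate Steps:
H(N) = N² + 8*N
I(k, n) = (n + n*(8 + n))/(-275 + k) (I(k, n) = (n + n*(8 + n))/(k - 275) = (n + n*(8 + n))/(-275 + k))
(I(F(V), 567) - 1*251815)/305549 = (567*(9 + 567)/(-275 + 25) - 1*251815)/305549 = (567*576/(-250) - 251815)*(1/305549) = (567*(-1/250)*576 - 251815)*(1/305549) = (-163296/125 - 251815)*(1/305549) = -31640171/125*1/305549 = -31640171/38193625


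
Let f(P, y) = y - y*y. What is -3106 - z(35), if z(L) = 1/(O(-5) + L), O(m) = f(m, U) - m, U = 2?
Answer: -118029/38 ≈ -3106.0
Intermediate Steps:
f(P, y) = y - y**2
O(m) = -2 - m (O(m) = 2*(1 - 1*2) - m = 2*(1 - 2) - m = 2*(-1) - m = -2 - m)
z(L) = 1/(3 + L) (z(L) = 1/((-2 - 1*(-5)) + L) = 1/((-2 + 5) + L) = 1/(3 + L))
-3106 - z(35) = -3106 - 1/(3 + 35) = -3106 - 1/38 = -118029/38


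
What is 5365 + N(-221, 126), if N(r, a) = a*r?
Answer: -22481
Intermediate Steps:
5365 + N(-221, 126) = 5365 + 126*(-221) = 5365 - 27846 = -22481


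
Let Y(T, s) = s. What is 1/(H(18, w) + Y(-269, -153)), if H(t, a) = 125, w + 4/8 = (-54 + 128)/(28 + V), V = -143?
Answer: -1/28 ≈ -0.035714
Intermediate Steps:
w = -263/230 (w = -½ + (-54 + 128)/(28 - 143) = -½ + 74/(-115) = -½ + 74*(-1/115) = -½ - 74/115 = -263/230 ≈ -1.1435)
1/(H(18, w) + Y(-269, -153)) = 1/(125 - 153) = 1/(-28) = -1/28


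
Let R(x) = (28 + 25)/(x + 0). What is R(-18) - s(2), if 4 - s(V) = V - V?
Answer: -125/18 ≈ -6.9444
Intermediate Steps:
s(V) = 4 (s(V) = 4 - (V - V) = 4 - 1*0 = 4 + 0 = 4)
R(x) = 53/x
R(-18) - s(2) = 53/(-18) - 1*4 = 53*(-1/18) - 4 = -53/18 - 4 = -125/18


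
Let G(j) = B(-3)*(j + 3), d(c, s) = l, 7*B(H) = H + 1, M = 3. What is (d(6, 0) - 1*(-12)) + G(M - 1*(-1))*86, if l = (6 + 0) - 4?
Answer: -158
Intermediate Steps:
B(H) = ⅐ + H/7 (B(H) = (H + 1)/7 = (1 + H)/7 = ⅐ + H/7)
l = 2 (l = 6 - 4 = 2)
d(c, s) = 2
G(j) = -6/7 - 2*j/7 (G(j) = (⅐ + (⅐)*(-3))*(j + 3) = (⅐ - 3/7)*(3 + j) = -2*(3 + j)/7 = -6/7 - 2*j/7)
(d(6, 0) - 1*(-12)) + G(M - 1*(-1))*86 = (2 - 1*(-12)) + (-6/7 - 2*(3 - 1*(-1))/7)*86 = (2 + 12) + (-6/7 - 2*(3 + 1)/7)*86 = 14 + (-6/7 - 2/7*4)*86 = 14 + (-6/7 - 8/7)*86 = 14 - 2*86 = 14 - 172 = -158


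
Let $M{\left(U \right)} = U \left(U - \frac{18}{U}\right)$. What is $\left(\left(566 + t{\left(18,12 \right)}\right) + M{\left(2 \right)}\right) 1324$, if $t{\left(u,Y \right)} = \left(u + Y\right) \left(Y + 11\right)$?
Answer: $1644408$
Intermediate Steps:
$t{\left(u,Y \right)} = \left(11 + Y\right) \left(Y + u\right)$ ($t{\left(u,Y \right)} = \left(Y + u\right) \left(11 + Y\right) = \left(11 + Y\right) \left(Y + u\right)$)
$\left(\left(566 + t{\left(18,12 \right)}\right) + M{\left(2 \right)}\right) 1324 = \left(\left(566 + \left(12^{2} + 11 \cdot 12 + 11 \cdot 18 + 12 \cdot 18\right)\right) - \left(18 - 2^{2}\right)\right) 1324 = \left(\left(566 + \left(144 + 132 + 198 + 216\right)\right) + \left(-18 + 4\right)\right) 1324 = \left(\left(566 + 690\right) - 14\right) 1324 = \left(1256 - 14\right) 1324 = 1242 \cdot 1324 = 1644408$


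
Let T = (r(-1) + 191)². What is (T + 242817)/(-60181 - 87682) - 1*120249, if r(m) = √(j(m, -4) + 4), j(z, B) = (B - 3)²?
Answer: -17780657238/147863 - 382*√53/147863 ≈ -1.2025e+5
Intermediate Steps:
j(z, B) = (-3 + B)²
r(m) = √53 (r(m) = √((-3 - 4)² + 4) = √((-7)² + 4) = √(49 + 4) = √53)
T = (191 + √53)² (T = (√53 + 191)² = (191 + √53)² ≈ 39315.)
(T + 242817)/(-60181 - 87682) - 1*120249 = ((191 + √53)² + 242817)/(-60181 - 87682) - 1*120249 = (242817 + (191 + √53)²)/(-147863) - 120249 = (242817 + (191 + √53)²)*(-1/147863) - 120249 = (-242817/147863 - (191 + √53)²/147863) - 120249 = -17780620704/147863 - (191 + √53)²/147863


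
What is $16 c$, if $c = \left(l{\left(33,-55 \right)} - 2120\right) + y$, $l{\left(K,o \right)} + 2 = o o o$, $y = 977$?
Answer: $-2680320$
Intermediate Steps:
$l{\left(K,o \right)} = -2 + o^{3}$ ($l{\left(K,o \right)} = -2 + o o o = -2 + o^{2} o = -2 + o^{3}$)
$c = -167520$ ($c = \left(\left(-2 + \left(-55\right)^{3}\right) - 2120\right) + 977 = \left(\left(-2 - 166375\right) - 2120\right) + 977 = \left(-166377 - 2120\right) + 977 = -168497 + 977 = -167520$)
$16 c = 16 \left(-167520\right) = -2680320$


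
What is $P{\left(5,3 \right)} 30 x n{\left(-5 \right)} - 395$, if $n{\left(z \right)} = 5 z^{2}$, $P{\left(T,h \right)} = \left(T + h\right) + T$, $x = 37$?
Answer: $1803355$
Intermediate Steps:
$P{\left(T,h \right)} = h + 2 T$
$P{\left(5,3 \right)} 30 x n{\left(-5 \right)} - 395 = \left(3 + 2 \cdot 5\right) 30 \cdot 37 \cdot 5 \left(-5\right)^{2} - 395 = \left(3 + 10\right) 30 \cdot 37 \cdot 5 \cdot 25 - 395 = 13 \cdot 30 \cdot 37 \cdot 125 - 395 = 390 \cdot 4625 - 395 = 1803750 - 395 = 1803355$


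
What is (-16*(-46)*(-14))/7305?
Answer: -10304/7305 ≈ -1.4105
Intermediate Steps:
(-16*(-46)*(-14))/7305 = (736*(-14))*(1/7305) = -10304*1/7305 = -10304/7305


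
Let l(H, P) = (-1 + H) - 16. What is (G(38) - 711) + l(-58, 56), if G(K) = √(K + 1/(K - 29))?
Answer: -786 + 7*√7/3 ≈ -779.83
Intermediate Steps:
l(H, P) = -17 + H
G(K) = √(K + 1/(-29 + K))
(G(38) - 711) + l(-58, 56) = (√((1 + 38*(-29 + 38))/(-29 + 38)) - 711) + (-17 - 58) = (√((1 + 38*9)/9) - 711) - 75 = (√((1 + 342)/9) - 711) - 75 = (√((⅑)*343) - 711) - 75 = (√(343/9) - 711) - 75 = (7*√7/3 - 711) - 75 = (-711 + 7*√7/3) - 75 = -786 + 7*√7/3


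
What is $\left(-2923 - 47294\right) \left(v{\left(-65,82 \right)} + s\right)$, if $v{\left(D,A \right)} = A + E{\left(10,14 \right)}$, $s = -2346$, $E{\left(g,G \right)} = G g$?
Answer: $106660908$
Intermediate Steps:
$v{\left(D,A \right)} = 140 + A$ ($v{\left(D,A \right)} = A + 14 \cdot 10 = A + 140 = 140 + A$)
$\left(-2923 - 47294\right) \left(v{\left(-65,82 \right)} + s\right) = \left(-2923 - 47294\right) \left(\left(140 + 82\right) - 2346\right) = - 50217 \left(222 - 2346\right) = \left(-50217\right) \left(-2124\right) = 106660908$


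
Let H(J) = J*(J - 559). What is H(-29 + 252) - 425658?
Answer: -500586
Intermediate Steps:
H(J) = J*(-559 + J)
H(-29 + 252) - 425658 = (-29 + 252)*(-559 + (-29 + 252)) - 425658 = 223*(-559 + 223) - 425658 = 223*(-336) - 425658 = -74928 - 425658 = -500586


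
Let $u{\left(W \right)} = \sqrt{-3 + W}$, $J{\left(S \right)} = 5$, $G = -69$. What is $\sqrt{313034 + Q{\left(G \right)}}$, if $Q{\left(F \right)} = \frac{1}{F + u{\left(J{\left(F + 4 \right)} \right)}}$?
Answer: $\frac{\sqrt{21599345 - 313034 \sqrt{2}}}{\sqrt{69 - \sqrt{2}}} \approx 559.49$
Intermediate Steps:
$Q{\left(F \right)} = \frac{1}{F + \sqrt{2}}$ ($Q{\left(F \right)} = \frac{1}{F + \sqrt{-3 + 5}} = \frac{1}{F + \sqrt{2}}$)
$\sqrt{313034 + Q{\left(G \right)}} = \sqrt{313034 + \frac{1}{-69 + \sqrt{2}}}$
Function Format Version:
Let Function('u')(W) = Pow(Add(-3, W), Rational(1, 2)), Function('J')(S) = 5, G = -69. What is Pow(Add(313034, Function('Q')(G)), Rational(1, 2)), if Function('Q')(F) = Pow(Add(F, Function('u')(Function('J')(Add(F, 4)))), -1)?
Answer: Mul(Pow(Add(69, Mul(-1, Pow(2, Rational(1, 2)))), Rational(-1, 2)), Pow(Add(21599345, Mul(-313034, Pow(2, Rational(1, 2)))), Rational(1, 2))) ≈ 559.49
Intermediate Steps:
Function('Q')(F) = Pow(Add(F, Pow(2, Rational(1, 2))), -1) (Function('Q')(F) = Pow(Add(F, Pow(Add(-3, 5), Rational(1, 2))), -1) = Pow(Add(F, Pow(2, Rational(1, 2))), -1))
Pow(Add(313034, Function('Q')(G)), Rational(1, 2)) = Pow(Add(313034, Pow(Add(-69, Pow(2, Rational(1, 2))), -1)), Rational(1, 2))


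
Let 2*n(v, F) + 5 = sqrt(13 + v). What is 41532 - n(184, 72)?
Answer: 83069/2 - sqrt(197)/2 ≈ 41528.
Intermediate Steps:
n(v, F) = -5/2 + sqrt(13 + v)/2
41532 - n(184, 72) = 41532 - (-5/2 + sqrt(13 + 184)/2) = 41532 - (-5/2 + sqrt(197)/2) = 41532 + (5/2 - sqrt(197)/2) = 83069/2 - sqrt(197)/2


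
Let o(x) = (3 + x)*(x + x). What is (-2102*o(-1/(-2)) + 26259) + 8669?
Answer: 27571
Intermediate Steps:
o(x) = 2*x*(3 + x) (o(x) = (3 + x)*(2*x) = 2*x*(3 + x))
(-2102*o(-1/(-2)) + 26259) + 8669 = (-4204*(-1/(-2))*(3 - 1/(-2)) + 26259) + 8669 = (-4204*(-1*(-½))*(3 - 1*(-½)) + 26259) + 8669 = (-4204*(3 + ½)/2 + 26259) + 8669 = (-4204*7/(2*2) + 26259) + 8669 = (-2102*7/2 + 26259) + 8669 = (-7357 + 26259) + 8669 = 18902 + 8669 = 27571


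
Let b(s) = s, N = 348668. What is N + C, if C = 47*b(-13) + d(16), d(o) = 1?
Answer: 348058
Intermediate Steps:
C = -610 (C = 47*(-13) + 1 = -611 + 1 = -610)
N + C = 348668 - 610 = 348058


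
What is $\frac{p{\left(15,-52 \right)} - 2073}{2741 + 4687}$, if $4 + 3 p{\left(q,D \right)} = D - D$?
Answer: $- \frac{6223}{22284} \approx -0.27926$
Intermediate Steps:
$p{\left(q,D \right)} = - \frac{4}{3}$ ($p{\left(q,D \right)} = - \frac{4}{3} + \frac{D - D}{3} = - \frac{4}{3} + \frac{1}{3} \cdot 0 = - \frac{4}{3} + 0 = - \frac{4}{3}$)
$\frac{p{\left(15,-52 \right)} - 2073}{2741 + 4687} = \frac{- \frac{4}{3} - 2073}{2741 + 4687} = - \frac{6223}{3 \cdot 7428} = \left(- \frac{6223}{3}\right) \frac{1}{7428} = - \frac{6223}{22284}$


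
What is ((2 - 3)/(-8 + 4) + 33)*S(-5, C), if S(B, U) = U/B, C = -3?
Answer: 399/20 ≈ 19.950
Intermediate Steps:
((2 - 3)/(-8 + 4) + 33)*S(-5, C) = ((2 - 3)/(-8 + 4) + 33)*(-3/(-5)) = (-1/(-4) + 33)*(-3*(-1/5)) = (-1*(-1/4) + 33)*(3/5) = (1/4 + 33)*(3/5) = (133/4)*(3/5) = 399/20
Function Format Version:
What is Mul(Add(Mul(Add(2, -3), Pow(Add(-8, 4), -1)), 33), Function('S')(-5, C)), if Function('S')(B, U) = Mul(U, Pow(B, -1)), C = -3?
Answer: Rational(399, 20) ≈ 19.950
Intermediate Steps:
Mul(Add(Mul(Add(2, -3), Pow(Add(-8, 4), -1)), 33), Function('S')(-5, C)) = Mul(Add(Mul(Add(2, -3), Pow(Add(-8, 4), -1)), 33), Mul(-3, Pow(-5, -1))) = Mul(Add(Mul(-1, Pow(-4, -1)), 33), Mul(-3, Rational(-1, 5))) = Mul(Add(Mul(-1, Rational(-1, 4)), 33), Rational(3, 5)) = Mul(Add(Rational(1, 4), 33), Rational(3, 5)) = Mul(Rational(133, 4), Rational(3, 5)) = Rational(399, 20)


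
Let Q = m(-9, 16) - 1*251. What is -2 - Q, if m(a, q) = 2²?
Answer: 245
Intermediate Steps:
m(a, q) = 4
Q = -247 (Q = 4 - 1*251 = 4 - 251 = -247)
-2 - Q = -2 - 1*(-247) = -2 + 247 = 245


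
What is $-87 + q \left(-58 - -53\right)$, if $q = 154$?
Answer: $-857$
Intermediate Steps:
$-87 + q \left(-58 - -53\right) = -87 + 154 \left(-58 - -53\right) = -87 + 154 \left(-58 + 53\right) = -87 + 154 \left(-5\right) = -87 - 770 = -857$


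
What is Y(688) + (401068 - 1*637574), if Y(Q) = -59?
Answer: -236565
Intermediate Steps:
Y(688) + (401068 - 1*637574) = -59 + (401068 - 1*637574) = -59 + (401068 - 637574) = -59 - 236506 = -236565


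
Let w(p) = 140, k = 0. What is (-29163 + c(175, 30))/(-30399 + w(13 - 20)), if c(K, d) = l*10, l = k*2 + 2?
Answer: 29143/30259 ≈ 0.96312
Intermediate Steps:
l = 2 (l = 0*2 + 2 = 0 + 2 = 2)
c(K, d) = 20 (c(K, d) = 2*10 = 20)
(-29163 + c(175, 30))/(-30399 + w(13 - 20)) = (-29163 + 20)/(-30399 + 140) = -29143/(-30259) = -29143*(-1/30259) = 29143/30259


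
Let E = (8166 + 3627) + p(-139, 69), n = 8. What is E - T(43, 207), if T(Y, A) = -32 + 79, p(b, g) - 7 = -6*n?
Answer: 11705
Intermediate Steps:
p(b, g) = -41 (p(b, g) = 7 - 6*8 = 7 - 48 = -41)
T(Y, A) = 47
E = 11752 (E = (8166 + 3627) - 41 = 11793 - 41 = 11752)
E - T(43, 207) = 11752 - 1*47 = 11752 - 47 = 11705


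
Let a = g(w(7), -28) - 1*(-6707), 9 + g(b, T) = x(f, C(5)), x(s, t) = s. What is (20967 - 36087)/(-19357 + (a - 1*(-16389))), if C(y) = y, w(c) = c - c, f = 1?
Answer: -2160/533 ≈ -4.0525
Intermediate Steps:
w(c) = 0
g(b, T) = -8 (g(b, T) = -9 + 1 = -8)
a = 6699 (a = -8 - 1*(-6707) = -8 + 6707 = 6699)
(20967 - 36087)/(-19357 + (a - 1*(-16389))) = (20967 - 36087)/(-19357 + (6699 - 1*(-16389))) = -15120/(-19357 + (6699 + 16389)) = -15120/(-19357 + 23088) = -15120/3731 = -15120*1/3731 = -2160/533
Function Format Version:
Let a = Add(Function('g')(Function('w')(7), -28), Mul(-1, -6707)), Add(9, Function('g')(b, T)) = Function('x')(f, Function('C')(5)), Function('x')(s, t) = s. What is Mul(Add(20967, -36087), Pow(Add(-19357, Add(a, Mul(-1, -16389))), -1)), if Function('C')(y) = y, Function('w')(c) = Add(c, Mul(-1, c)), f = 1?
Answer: Rational(-2160, 533) ≈ -4.0525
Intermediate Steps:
Function('w')(c) = 0
Function('g')(b, T) = -8 (Function('g')(b, T) = Add(-9, 1) = -8)
a = 6699 (a = Add(-8, Mul(-1, -6707)) = Add(-8, 6707) = 6699)
Mul(Add(20967, -36087), Pow(Add(-19357, Add(a, Mul(-1, -16389))), -1)) = Mul(Add(20967, -36087), Pow(Add(-19357, Add(6699, Mul(-1, -16389))), -1)) = Mul(-15120, Pow(Add(-19357, Add(6699, 16389)), -1)) = Mul(-15120, Pow(Add(-19357, 23088), -1)) = Mul(-15120, Pow(3731, -1)) = Mul(-15120, Rational(1, 3731)) = Rational(-2160, 533)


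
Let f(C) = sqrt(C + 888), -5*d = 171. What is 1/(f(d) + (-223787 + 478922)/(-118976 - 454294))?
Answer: 3250249810/6233921141551 + 1460615524*sqrt(21345)/6233921141551 ≈ 0.034753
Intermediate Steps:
d = -171/5 (d = -1/5*171 = -171/5 ≈ -34.200)
f(C) = sqrt(888 + C)
1/(f(d) + (-223787 + 478922)/(-118976 - 454294)) = 1/(sqrt(888 - 171/5) + (-223787 + 478922)/(-118976 - 454294)) = 1/(sqrt(4269/5) + 255135/(-573270)) = 1/(sqrt(21345)/5 + 255135*(-1/573270)) = 1/(sqrt(21345)/5 - 17009/38218) = 1/(-17009/38218 + sqrt(21345)/5)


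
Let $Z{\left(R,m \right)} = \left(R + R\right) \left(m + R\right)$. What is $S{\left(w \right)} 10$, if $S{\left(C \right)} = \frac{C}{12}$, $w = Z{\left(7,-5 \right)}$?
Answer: $\frac{70}{3} \approx 23.333$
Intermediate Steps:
$Z{\left(R,m \right)} = 2 R \left(R + m\right)$
$w = 28$ ($w = 2 \cdot 7 \left(7 - 5\right) = 2 \cdot 7 \cdot 2 = 28$)
$S{\left(C \right)} = \frac{C}{12}$ ($S{\left(C \right)} = C \frac{1}{12} = \frac{C}{12}$)
$S{\left(w \right)} 10 = \frac{1}{12} \cdot 28 \cdot 10 = \frac{7}{3} \cdot 10 = \frac{70}{3}$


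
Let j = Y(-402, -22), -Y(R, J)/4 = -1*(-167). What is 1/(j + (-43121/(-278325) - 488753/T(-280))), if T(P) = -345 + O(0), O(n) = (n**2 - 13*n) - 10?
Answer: 19761075/14009099236 ≈ 0.0014106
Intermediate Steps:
Y(R, J) = -668 (Y(R, J) = -(-4)*(-167) = -4*167 = -668)
j = -668
O(n) = -10 + n**2 - 13*n
T(P) = -355 (T(P) = -345 + (-10 + 0**2 - 13*0) = -345 + (-10 + 0 + 0) = -345 - 10 = -355)
1/(j + (-43121/(-278325) - 488753/T(-280))) = 1/(-668 + (-43121/(-278325) - 488753/(-355))) = 1/(-668 + (-43121*(-1/278325) - 488753*(-1/355))) = 1/(-668 + (43121/278325 + 488753/355)) = 1/(-668 + 27209497336/19761075) = 1/(14009099236/19761075) = 19761075/14009099236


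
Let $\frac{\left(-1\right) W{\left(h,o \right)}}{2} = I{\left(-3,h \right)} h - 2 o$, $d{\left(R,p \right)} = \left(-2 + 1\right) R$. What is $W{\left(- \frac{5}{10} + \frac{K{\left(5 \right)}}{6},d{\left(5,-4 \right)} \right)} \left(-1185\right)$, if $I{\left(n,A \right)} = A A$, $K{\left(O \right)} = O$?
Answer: $\frac{214090}{9} \approx 23788.0$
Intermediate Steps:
$I{\left(n,A \right)} = A^{2}$
$d{\left(R,p \right)} = - R$
$W{\left(h,o \right)} = - 2 h^{3} + 4 o$ ($W{\left(h,o \right)} = - 2 \left(h^{2} h - 2 o\right) = - 2 \left(h^{3} - 2 o\right) = - 2 h^{3} + 4 o$)
$W{\left(- \frac{5}{10} + \frac{K{\left(5 \right)}}{6},d{\left(5,-4 \right)} \right)} \left(-1185\right) = \left(- 2 \left(- \frac{5}{10} + \frac{5}{6}\right)^{3} + 4 \left(\left(-1\right) 5\right)\right) \left(-1185\right) = \left(- 2 \left(\left(-5\right) \frac{1}{10} + 5 \cdot \frac{1}{6}\right)^{3} + 4 \left(-5\right)\right) \left(-1185\right) = \left(- 2 \left(- \frac{1}{2} + \frac{5}{6}\right)^{3} - 20\right) \left(-1185\right) = \left(- \frac{2}{27} - 20\right) \left(-1185\right) = \left(- \frac{542}{27}\right) \left(-1185\right) = \frac{214090}{9}$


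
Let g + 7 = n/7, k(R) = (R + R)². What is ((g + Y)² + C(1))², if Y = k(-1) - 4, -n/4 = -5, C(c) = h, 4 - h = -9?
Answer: 2184484/2401 ≈ 909.82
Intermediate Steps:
h = 13 (h = 4 - 1*(-9) = 4 + 9 = 13)
C(c) = 13
n = 20 (n = -4*(-5) = 20)
k(R) = 4*R² (k(R) = (2*R)² = 4*R²)
g = -29/7 (g = -7 + 20/7 = -29/7 ≈ -4.1429)
Y = 0 (Y = 4*(-1)² - 4 = 4*1 - 4 = 4 - 4 = 0)
((g + Y)² + C(1))² = ((-29/7 + 0)² + 13)² = ((-29/7)² + 13)² = (841/49 + 13)² = (1478/49)² = 2184484/2401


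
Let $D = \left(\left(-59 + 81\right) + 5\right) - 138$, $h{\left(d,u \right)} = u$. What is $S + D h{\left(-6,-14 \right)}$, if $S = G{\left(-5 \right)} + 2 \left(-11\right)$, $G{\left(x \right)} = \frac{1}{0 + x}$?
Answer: $\frac{7659}{5} \approx 1531.8$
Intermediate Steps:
$G{\left(x \right)} = \frac{1}{x}$
$S = - \frac{111}{5}$ ($S = \frac{1}{-5} + 2 \left(-11\right) = - \frac{1}{5} - 22 = - \frac{111}{5} \approx -22.2$)
$D = -111$ ($D = \left(22 + 5\right) - 138 = 27 - 138 = -111$)
$S + D h{\left(-6,-14 \right)} = - \frac{111}{5} - -1554 = - \frac{111}{5} + 1554 = \frac{7659}{5}$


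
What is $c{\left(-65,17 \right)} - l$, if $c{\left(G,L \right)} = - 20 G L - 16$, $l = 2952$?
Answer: $19132$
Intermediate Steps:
$c{\left(G,L \right)} = -16 - 20 G L$ ($c{\left(G,L \right)} = - 20 G L - 16 = -16 - 20 G L$)
$c{\left(-65,17 \right)} - l = \left(-16 - \left(-1300\right) 17\right) - 2952 = \left(-16 + 22100\right) - 2952 = 22084 - 2952 = 19132$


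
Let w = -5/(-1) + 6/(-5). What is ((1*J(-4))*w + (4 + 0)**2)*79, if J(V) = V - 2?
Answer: -2686/5 ≈ -537.20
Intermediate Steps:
J(V) = -2 + V
w = 19/5 (w = -5*(-1) + 6*(-1/5) = 5 - 6/5 = 19/5 ≈ 3.8000)
((1*J(-4))*w + (4 + 0)**2)*79 = ((1*(-2 - 4))*(19/5) + (4 + 0)**2)*79 = ((1*(-6))*(19/5) + 4**2)*79 = (-6*19/5 + 16)*79 = (-114/5 + 16)*79 = -34/5*79 = -2686/5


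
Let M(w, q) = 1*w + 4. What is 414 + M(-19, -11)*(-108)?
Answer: 2034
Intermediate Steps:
M(w, q) = 4 + w (M(w, q) = w + 4 = 4 + w)
414 + M(-19, -11)*(-108) = 414 + (4 - 19)*(-108) = 414 - 15*(-108) = 414 + 1620 = 2034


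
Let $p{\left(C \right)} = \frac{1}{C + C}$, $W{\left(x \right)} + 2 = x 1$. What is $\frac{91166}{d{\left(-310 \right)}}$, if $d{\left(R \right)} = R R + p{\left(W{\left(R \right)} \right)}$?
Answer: $\frac{56887584}{59966399} \approx 0.94866$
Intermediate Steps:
$W{\left(x \right)} = -2 + x$ ($W{\left(x \right)} = -2 + x 1 = -2 + x$)
$p{\left(C \right)} = \frac{1}{2 C}$
$d{\left(R \right)} = R^{2} + \frac{1}{2 \left(-2 + R\right)}$ ($d{\left(R \right)} = R R + \frac{1}{2 \left(-2 + R\right)} = R^{2} + \frac{1}{2 \left(-2 + R\right)}$)
$\frac{91166}{d{\left(-310 \right)}} = \frac{91166}{\frac{1}{2} \frac{1}{-2 - 310} \left(1 + 2 \left(-310\right)^{2} \left(-2 - 310\right)\right)} = \frac{91166}{\frac{1}{2} \frac{1}{-312} \left(1 + 2 \cdot 96100 \left(-312\right)\right)} = \frac{91166}{\frac{1}{2} \left(- \frac{1}{312}\right) \left(1 - 59966400\right)} = \frac{91166}{\frac{1}{2} \left(- \frac{1}{312}\right) \left(-59966399\right)} = \frac{91166}{\frac{59966399}{624}} = 91166 \cdot \frac{624}{59966399} = \frac{56887584}{59966399}$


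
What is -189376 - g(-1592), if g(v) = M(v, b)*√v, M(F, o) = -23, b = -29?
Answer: -189376 + 46*I*√398 ≈ -1.8938e+5 + 917.7*I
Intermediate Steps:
g(v) = -23*√v
-189376 - g(-1592) = -189376 - (-23)*√(-1592) = -189376 - (-23)*2*I*√398 = -189376 - (-46)*I*√398 = -189376 + 46*I*√398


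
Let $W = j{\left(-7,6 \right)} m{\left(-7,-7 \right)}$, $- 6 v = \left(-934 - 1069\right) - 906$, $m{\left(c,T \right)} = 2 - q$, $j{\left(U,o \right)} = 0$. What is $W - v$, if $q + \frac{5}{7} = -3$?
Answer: $- \frac{2909}{6} \approx -484.83$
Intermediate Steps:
$q = - \frac{26}{7}$ ($q = - \frac{5}{7} - 3 = - \frac{26}{7} \approx -3.7143$)
$m{\left(c,T \right)} = \frac{40}{7}$ ($m{\left(c,T \right)} = 2 - - \frac{26}{7} = 2 + \frac{26}{7} = \frac{40}{7}$)
$v = \frac{2909}{6}$ ($v = - \frac{\left(-934 - 1069\right) - 906}{6} = - \frac{-2003 - 906}{6} = \left(- \frac{1}{6}\right) \left(-2909\right) = \frac{2909}{6} \approx 484.83$)
$W = 0$ ($W = 0 \cdot \frac{40}{7} = 0$)
$W - v = 0 - \frac{2909}{6} = - \frac{2909}{6}$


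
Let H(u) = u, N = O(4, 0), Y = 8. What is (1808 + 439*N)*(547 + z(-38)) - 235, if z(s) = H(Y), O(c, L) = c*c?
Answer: 4901525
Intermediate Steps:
O(c, L) = c²
N = 16 (N = 4² = 16)
z(s) = 8
(1808 + 439*N)*(547 + z(-38)) - 235 = (1808 + 439*16)*(547 + 8) - 235 = (1808 + 7024)*555 - 235 = 8832*555 - 235 = 4901760 - 235 = 4901525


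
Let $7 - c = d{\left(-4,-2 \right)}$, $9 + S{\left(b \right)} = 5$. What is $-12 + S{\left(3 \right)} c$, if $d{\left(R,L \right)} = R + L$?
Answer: $-64$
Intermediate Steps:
$S{\left(b \right)} = -4$ ($S{\left(b \right)} = -9 + 5 = -4$)
$d{\left(R,L \right)} = L + R$
$c = 13$ ($c = 7 - \left(-2 - 4\right) = 7 - -6 = 7 + 6 = 13$)
$-12 + S{\left(3 \right)} c = -12 - 52 = -64$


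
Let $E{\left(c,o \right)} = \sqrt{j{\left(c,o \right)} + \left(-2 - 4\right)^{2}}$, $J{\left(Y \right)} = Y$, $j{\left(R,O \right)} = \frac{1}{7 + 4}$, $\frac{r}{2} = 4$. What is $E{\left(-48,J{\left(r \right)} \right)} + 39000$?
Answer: $39000 + \frac{\sqrt{4367}}{11} \approx 39006.0$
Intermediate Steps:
$r = 8$ ($r = 2 \cdot 4 = 8$)
$j{\left(R,O \right)} = \frac{1}{11}$
$E{\left(c,o \right)} = \frac{\sqrt{4367}}{11}$ ($E{\left(c,o \right)} = \sqrt{\frac{1}{11} + \left(-2 - 4\right)^{2}} = \sqrt{\frac{1}{11} + \left(-6\right)^{2}} = \sqrt{\frac{1}{11} + 36} = \sqrt{\frac{397}{11}} = \frac{\sqrt{4367}}{11}$)
$E{\left(-48,J{\left(r \right)} \right)} + 39000 = \frac{\sqrt{4367}}{11} + 39000 = 39000 + \frac{\sqrt{4367}}{11}$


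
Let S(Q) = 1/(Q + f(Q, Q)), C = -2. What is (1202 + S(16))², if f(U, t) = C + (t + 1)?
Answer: 1388531169/961 ≈ 1.4449e+6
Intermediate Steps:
f(U, t) = -1 + t (f(U, t) = -2 + (t + 1) = -2 + (1 + t) = -1 + t)
S(Q) = 1/(-1 + 2*Q) (S(Q) = 1/(Q + (-1 + Q)) = 1/(-1 + 2*Q))
(1202 + S(16))² = (1202 + 1/(-1 + 2*16))² = (1202 + 1/(-1 + 32))² = (1202 + 1/31)² = (37263/31)² = 1388531169/961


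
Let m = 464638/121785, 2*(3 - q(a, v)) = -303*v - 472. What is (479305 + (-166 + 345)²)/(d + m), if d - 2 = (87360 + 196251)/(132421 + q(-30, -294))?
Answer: 609727403124510/10771794043 ≈ 56604.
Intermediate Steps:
q(a, v) = 239 + 303*v/2 (q(a, v) = 3 - (-303*v - 472)/2 = 3 - (-472 - 303*v)/2 = 3 + (236 + 303*v/2) = 239 + 303*v/2)
m = 464638/121785 (m = 464638*(1/121785) = 464638/121785 ≈ 3.8152)
d = 153283/29373 (d = 2 + (87360 + 196251)/(132421 + (239 + (303/2)*(-294))) = 2 + 283611/(132421 + (239 - 44541)) = 2 + 283611/(132421 - 44302) = 2 + 283611/88119 = 2 + 283611*(1/88119) = 2 + 94537/29373 = 153283/29373 ≈ 5.2185)
(479305 + (-166 + 345)²)/(d + m) = (479305 + (-166 + 345)²)/(153283/29373 + 464638/121785) = (479305 + 179²)/(10771794043/1192396935) = (479305 + 32041)*(1192396935/10771794043) = 511346*(1192396935/10771794043) = 609727403124510/10771794043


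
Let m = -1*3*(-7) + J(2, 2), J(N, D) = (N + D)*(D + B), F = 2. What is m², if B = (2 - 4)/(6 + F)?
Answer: 784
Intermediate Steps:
B = -¼ (B = (2 - 4)/(6 + 2) = -2/8 = -2*⅛ = -¼ ≈ -0.25000)
J(N, D) = (-¼ + D)*(D + N) (J(N, D) = (N + D)*(D - ¼) = (D + N)*(-¼ + D) = (-¼ + D)*(D + N))
m = 28 (m = -1*3*(-7) + (2² - ¼*2 - ¼*2 + 2*2) = -3*(-7) + (4 - ½ - ½ + 4) = 21 + 7 = 28)
m² = 28² = 784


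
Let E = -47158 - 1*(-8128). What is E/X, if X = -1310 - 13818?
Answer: 19515/7564 ≈ 2.5800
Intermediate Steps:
E = -39030 (E = -47158 + 8128 = -39030)
X = -15128
E/X = -39030/(-15128) = -39030*(-1/15128) = 19515/7564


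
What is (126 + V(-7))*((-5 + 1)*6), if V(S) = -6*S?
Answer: -4032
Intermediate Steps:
(126 + V(-7))*((-5 + 1)*6) = (126 - 6*(-7))*((-5 + 1)*6) = (126 + 42)*(-4*6) = 168*(-24) = -4032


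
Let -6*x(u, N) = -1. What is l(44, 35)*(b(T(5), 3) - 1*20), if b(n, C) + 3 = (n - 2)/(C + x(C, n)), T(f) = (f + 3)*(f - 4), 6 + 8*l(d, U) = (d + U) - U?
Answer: -401/4 ≈ -100.25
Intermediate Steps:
x(u, N) = 1/6 (x(u, N) = -1/6*(-1) = 1/6)
l(d, U) = -3/4 + d/8 (l(d, U) = -3/4 + ((d + U) - U)/8 = -3/4 + ((U + d) - U)/8 = -3/4 + d/8)
T(f) = (-4 + f)*(3 + f) (T(f) = (3 + f)*(-4 + f) = (-4 + f)*(3 + f))
b(n, C) = -3 + (-2 + n)/(1/6 + C) (b(n, C) = -3 + (n - 2)/(C + 1/6) = -3 + (-2 + n)/(1/6 + C))
l(44, 35)*(b(T(5), 3) - 1*20) = (-3/4 + (1/8)*44)*(3*(-5 - 6*3 + 2*(-12 + 5**2 - 1*5))/(1 + 6*3) - 1*20) = (-3/4 + 11/2)*(3*(-5 - 18 + 2*(-12 + 25 - 5))/(1 + 18) - 20) = 19*(3*(-5 - 18 + 2*8)/19 - 20)/4 = 19*(3*(1/19)*(-5 - 18 + 16) - 20)/4 = 19*(3*(1/19)*(-7) - 20)/4 = 19*(-21/19 - 20)/4 = (19/4)*(-401/19) = -401/4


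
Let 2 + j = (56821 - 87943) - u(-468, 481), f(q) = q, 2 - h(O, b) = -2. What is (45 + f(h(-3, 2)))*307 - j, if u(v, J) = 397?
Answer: 46564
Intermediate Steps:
h(O, b) = 4 (h(O, b) = 2 - 1*(-2) = 2 + 2 = 4)
j = -31521 (j = -2 + ((56821 - 87943) - 1*397) = -2 + (-31122 - 397) = -2 - 31519 = -31521)
(45 + f(h(-3, 2)))*307 - j = (45 + 4)*307 - 1*(-31521) = 49*307 + 31521 = 15043 + 31521 = 46564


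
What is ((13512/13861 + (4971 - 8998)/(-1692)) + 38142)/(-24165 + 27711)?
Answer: 894615835855/83163671352 ≈ 10.757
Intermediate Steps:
((13512/13861 + (4971 - 8998)/(-1692)) + 38142)/(-24165 + 27711) = ((13512*(1/13861) - 4027*(-1/1692)) + 38142)/3546 = ((13512/13861 + 4027/1692) + 38142)*(1/3546) = (78680551/23452812 + 38142)*(1/3546) = (894615835855/23452812)*(1/3546) = 894615835855/83163671352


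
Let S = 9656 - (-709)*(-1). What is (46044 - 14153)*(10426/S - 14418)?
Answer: -4113537811220/8947 ≈ -4.5977e+8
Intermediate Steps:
S = 8947 (S = 9656 - 1*709 = 9656 - 709 = 8947)
(46044 - 14153)*(10426/S - 14418) = (46044 - 14153)*(10426/8947 - 14418) = 31891*(10426*(1/8947) - 14418) = 31891*(10426/8947 - 14418) = 31891*(-128987420/8947) = -4113537811220/8947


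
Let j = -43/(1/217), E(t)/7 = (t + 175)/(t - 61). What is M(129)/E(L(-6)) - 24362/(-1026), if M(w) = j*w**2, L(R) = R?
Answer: 762435150652/86697 ≈ 8.7943e+6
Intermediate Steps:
E(t) = 7*(175 + t)/(-61 + t) (E(t) = 7*((t + 175)/(t - 61)) = 7*((175 + t)/(-61 + t)) = 7*(175 + t)/(-61 + t))
j = -9331 (j = -43/1/217 = -43*217 = -9331)
M(w) = -9331*w**2
M(129)/E(L(-6)) - 24362/(-1026) = (-9331*129**2)/((7*(175 - 6)/(-61 - 6))) - 24362/(-1026) = (-9331*16641)/((7*169/(-67))) - 24362*(-1/1026) = -155277171/(7*(-1/67)*169) + 12181/513 = -155277171/(-1183/67) + 12181/513 = -155277171*(-67/1183) + 12181/513 = 1486224351/169 + 12181/513 = 762435150652/86697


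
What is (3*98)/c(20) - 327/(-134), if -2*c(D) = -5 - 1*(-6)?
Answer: -78465/134 ≈ -585.56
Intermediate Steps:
c(D) = -½ (c(D) = -(-5 - 1*(-6))/2 = -(-5 + 6)/2 = -½*1 = -½)
(3*98)/c(20) - 327/(-134) = (3*98)/(-½) - 327/(-134) = 294*(-2) - 327*(-1/134) = -588 + 327/134 = -78465/134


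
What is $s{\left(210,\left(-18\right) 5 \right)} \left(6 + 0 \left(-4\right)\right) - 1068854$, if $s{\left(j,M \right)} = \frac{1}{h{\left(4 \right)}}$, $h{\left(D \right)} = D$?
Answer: $- \frac{2137705}{2} \approx -1.0689 \cdot 10^{6}$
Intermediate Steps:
$s{\left(j,M \right)} = \frac{1}{4}$
$s{\left(210,\left(-18\right) 5 \right)} \left(6 + 0 \left(-4\right)\right) - 1068854 = \frac{6 + 0 \left(-4\right)}{4} - 1068854 = \frac{6 + 0}{4} - 1068854 = \frac{1}{4} \cdot 6 - 1068854 = \frac{3}{2} - 1068854 = - \frac{2137705}{2}$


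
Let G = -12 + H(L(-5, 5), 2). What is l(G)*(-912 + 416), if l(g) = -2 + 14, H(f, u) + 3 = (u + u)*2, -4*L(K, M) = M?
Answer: -5952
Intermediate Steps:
L(K, M) = -M/4
H(f, u) = -3 + 4*u (H(f, u) = -3 + (u + u)*2 = -3 + (2*u)*2 = -3 + 4*u)
G = -7 (G = -12 + (-3 + 4*2) = -12 + (-3 + 8) = -12 + 5 = -7)
l(g) = 12
l(G)*(-912 + 416) = 12*(-912 + 416) = 12*(-496) = -5952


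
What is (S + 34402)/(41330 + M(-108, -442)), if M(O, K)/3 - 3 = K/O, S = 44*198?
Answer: 776052/744323 ≈ 1.0426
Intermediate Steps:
S = 8712
M(O, K) = 9 + 3*K/O (M(O, K) = 9 + 3*(K/O) = 9 + 3*K/O)
(S + 34402)/(41330 + M(-108, -442)) = (8712 + 34402)/(41330 + (9 + 3*(-442)/(-108))) = 43114/(41330 + (9 + 3*(-442)*(-1/108))) = 43114/(41330 + (9 + 221/18)) = 43114/(41330 + 383/18) = 43114/(744323/18) = 43114*(18/744323) = 776052/744323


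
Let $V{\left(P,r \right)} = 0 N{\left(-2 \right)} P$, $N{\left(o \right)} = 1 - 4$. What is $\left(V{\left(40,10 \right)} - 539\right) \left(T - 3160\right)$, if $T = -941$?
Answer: $2210439$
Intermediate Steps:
$N{\left(o \right)} = -3$ ($N{\left(o \right)} = 1 - 4 = -3$)
$V{\left(P,r \right)} = 0$ ($V{\left(P,r \right)} = 0 \left(-3\right) P = 0 P = 0$)
$\left(V{\left(40,10 \right)} - 539\right) \left(T - 3160\right) = \left(0 - 539\right) \left(-941 - 3160\right) = \left(-539\right) \left(-4101\right) = 2210439$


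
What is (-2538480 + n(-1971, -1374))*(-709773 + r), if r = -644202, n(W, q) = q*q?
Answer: 880901550900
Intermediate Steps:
n(W, q) = q**2
(-2538480 + n(-1971, -1374))*(-709773 + r) = (-2538480 + (-1374)**2)*(-709773 - 644202) = (-2538480 + 1887876)*(-1353975) = -650604*(-1353975) = 880901550900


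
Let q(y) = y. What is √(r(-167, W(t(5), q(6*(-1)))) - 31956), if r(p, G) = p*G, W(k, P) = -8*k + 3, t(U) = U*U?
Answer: √943 ≈ 30.708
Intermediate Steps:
t(U) = U²
W(k, P) = 3 - 8*k
r(p, G) = G*p
√(r(-167, W(t(5), q(6*(-1)))) - 31956) = √((3 - 8*5²)*(-167) - 31956) = √((3 - 8*25)*(-167) - 31956) = √((3 - 200)*(-167) - 31956) = √(-197*(-167) - 31956) = √(32899 - 31956) = √943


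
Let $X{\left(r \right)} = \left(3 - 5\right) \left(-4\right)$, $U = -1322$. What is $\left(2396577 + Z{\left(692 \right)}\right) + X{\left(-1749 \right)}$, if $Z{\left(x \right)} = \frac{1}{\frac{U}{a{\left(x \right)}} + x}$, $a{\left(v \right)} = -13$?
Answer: $\frac{24727964043}{10318} \approx 2.3966 \cdot 10^{6}$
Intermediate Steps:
$X{\left(r \right)} = 8$ ($X{\left(r \right)} = \left(-2\right) \left(-4\right) = 8$)
$Z{\left(x \right)} = \frac{1}{\frac{1322}{13} + x}$ ($Z{\left(x \right)} = \frac{1}{- \frac{1322}{-13} + x} = \frac{1}{\left(-1322\right) \left(- \frac{1}{13}\right) + x} = \frac{1}{\frac{1322}{13} + x}$)
$\left(2396577 + Z{\left(692 \right)}\right) + X{\left(-1749 \right)} = \left(2396577 + \frac{13}{1322 + 13 \cdot 692}\right) + 8 = \left(2396577 + \frac{13}{1322 + 8996}\right) + 8 = \left(2396577 + \frac{13}{10318}\right) + 8 = \frac{24727881499}{10318} + 8 = \frac{24727964043}{10318}$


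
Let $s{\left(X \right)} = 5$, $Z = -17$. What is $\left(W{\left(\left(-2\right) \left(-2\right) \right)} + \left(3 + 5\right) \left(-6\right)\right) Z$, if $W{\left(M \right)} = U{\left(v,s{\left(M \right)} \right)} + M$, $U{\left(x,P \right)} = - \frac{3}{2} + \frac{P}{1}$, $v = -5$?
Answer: $\frac{1377}{2} \approx 688.5$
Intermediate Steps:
$U{\left(x,P \right)} = - \frac{3}{2} + P$ ($U{\left(x,P \right)} = \left(-3\right) \frac{1}{2} + P 1 = - \frac{3}{2} + P$)
$W{\left(M \right)} = \frac{7}{2} + M$ ($W{\left(M \right)} = \left(- \frac{3}{2} + 5\right) + M = \frac{7}{2} + M$)
$\left(W{\left(\left(-2\right) \left(-2\right) \right)} + \left(3 + 5\right) \left(-6\right)\right) Z = \left(\left(\frac{7}{2} - -4\right) + \left(3 + 5\right) \left(-6\right)\right) \left(-17\right) = \left(\left(\frac{7}{2} + 4\right) + 8 \left(-6\right)\right) \left(-17\right) = \left(\frac{15}{2} - 48\right) \left(-17\right) = \left(- \frac{81}{2}\right) \left(-17\right) = \frac{1377}{2}$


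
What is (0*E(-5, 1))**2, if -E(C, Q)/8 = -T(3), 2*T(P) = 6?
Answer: 0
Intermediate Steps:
T(P) = 3 (T(P) = (1/2)*6 = 3)
E(C, Q) = 24 (E(C, Q) = -(-8)*3 = -8*(-3) = 24)
(0*E(-5, 1))**2 = (0*24)**2 = 0**2 = 0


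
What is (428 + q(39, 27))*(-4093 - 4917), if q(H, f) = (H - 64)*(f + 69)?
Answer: 17767720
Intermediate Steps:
q(H, f) = (-64 + H)*(69 + f)
(428 + q(39, 27))*(-4093 - 4917) = (428 + (-4416 - 64*27 + 69*39 + 39*27))*(-4093 - 4917) = (428 + (-4416 - 1728 + 2691 + 1053))*(-9010) = (428 - 2400)*(-9010) = -1972*(-9010) = 17767720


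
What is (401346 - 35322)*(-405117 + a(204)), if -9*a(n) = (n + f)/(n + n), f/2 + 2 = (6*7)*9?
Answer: -22687243935580/153 ≈ -1.4828e+11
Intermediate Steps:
f = 752 (f = -4 + 2*((6*7)*9) = -4 + 2*(42*9) = -4 + 2*378 = -4 + 756 = 752)
a(n) = -(752 + n)/(18*n) (a(n) = -(n + 752)/(9*(n + n)) = -(752 + n)/(9*(2*n)) = -(752 + n)*1/(2*n)/9 = -(752 + n)/(18*n))
(401346 - 35322)*(-405117 + a(204)) = (401346 - 35322)*(-405117 + (1/18)*(-752 - 1*204)/204) = 366024*(-405117 + (1/18)*(1/204)*(-752 - 204)) = 366024*(-405117 + (1/18)*(1/204)*(-956)) = 366024*(-405117 - 239/918) = 366024*(-371897645/918) = -22687243935580/153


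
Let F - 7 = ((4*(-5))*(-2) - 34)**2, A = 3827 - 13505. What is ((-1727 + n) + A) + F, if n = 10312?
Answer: -1050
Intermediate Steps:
A = -9678
F = 43 (F = 7 + ((4*(-5))*(-2) - 34)**2 = 7 + (-20*(-2) - 34)**2 = 7 + (40 - 34)**2 = 7 + 6**2 = 7 + 36 = 43)
((-1727 + n) + A) + F = ((-1727 + 10312) - 9678) + 43 = (8585 - 9678) + 43 = -1093 + 43 = -1050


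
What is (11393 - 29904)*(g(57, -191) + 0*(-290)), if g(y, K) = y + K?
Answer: 2480474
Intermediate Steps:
g(y, K) = K + y
(11393 - 29904)*(g(57, -191) + 0*(-290)) = (11393 - 29904)*((-191 + 57) + 0*(-290)) = -18511*(-134 + 0) = -18511*(-134) = 2480474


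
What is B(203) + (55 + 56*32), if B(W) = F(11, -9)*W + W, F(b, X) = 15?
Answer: 5095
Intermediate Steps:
B(W) = 16*W (B(W) = 15*W + W = 16*W)
B(203) + (55 + 56*32) = 16*203 + (55 + 56*32) = 3248 + (55 + 1792) = 3248 + 1847 = 5095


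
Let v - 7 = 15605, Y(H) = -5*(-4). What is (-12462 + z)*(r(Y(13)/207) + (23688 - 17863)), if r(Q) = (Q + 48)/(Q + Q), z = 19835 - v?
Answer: -500428621/10 ≈ -5.0043e+7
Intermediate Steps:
Y(H) = 20
v = 15612 (v = 7 + 15605 = 15612)
z = 4223 (z = 19835 - 1*15612 = 19835 - 15612 = 4223)
r(Q) = (48 + Q)/(2*Q) (r(Q) = (48 + Q)/((2*Q)) = (48 + Q)*(1/(2*Q)) = (48 + Q)/(2*Q))
(-12462 + z)*(r(Y(13)/207) + (23688 - 17863)) = (-12462 + 4223)*((48 + 20/207)/(2*((20/207))) + (23688 - 17863)) = -8239*((48 + 20*(1/207))/(2*((20*(1/207)))) + 5825) = -8239*((48 + 20/207)/(2*(20/207)) + 5825) = -8239*((1/2)*(207/20)*(9956/207) + 5825) = -8239*(2489/10 + 5825) = -8239*60739/10 = -500428621/10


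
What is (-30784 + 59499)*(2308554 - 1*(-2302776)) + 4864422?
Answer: 132419205372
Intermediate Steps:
(-30784 + 59499)*(2308554 - 1*(-2302776)) + 4864422 = 28715*(2308554 + 2302776) + 4864422 = 28715*4611330 + 4864422 = 132414340950 + 4864422 = 132419205372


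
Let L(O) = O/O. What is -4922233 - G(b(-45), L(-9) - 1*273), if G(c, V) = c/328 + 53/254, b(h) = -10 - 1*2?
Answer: -25630068127/5207 ≈ -4.9222e+6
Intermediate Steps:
L(O) = 1
b(h) = -12 (b(h) = -10 - 2 = -12)
G(c, V) = 53/254 + c/328 (G(c, V) = c*(1/328) + 53*(1/254) = c/328 + 53/254 = 53/254 + c/328)
-4922233 - G(b(-45), L(-9) - 1*273) = -4922233 - (53/254 + (1/328)*(-12)) = -4922233 - (53/254 - 3/82) = -4922233 - 1*896/5207 = -4922233 - 896/5207 = -25630068127/5207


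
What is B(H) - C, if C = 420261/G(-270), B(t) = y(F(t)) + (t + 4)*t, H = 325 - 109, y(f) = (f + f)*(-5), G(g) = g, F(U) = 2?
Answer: 4415087/90 ≈ 49057.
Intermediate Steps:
y(f) = -10*f (y(f) = (2*f)*(-5) = -10*f)
H = 216
B(t) = -20 + t*(4 + t) (B(t) = -10*2 + (t + 4)*t = -20 + (4 + t)*t = -20 + t*(4 + t))
C = -140087/90 (C = 420261/(-270) = 420261*(-1/270) = -140087/90 ≈ -1556.5)
B(H) - C = (-20 + 216² + 4*216) - 1*(-140087/90) = (-20 + 46656 + 864) + 140087/90 = 47500 + 140087/90 = 4415087/90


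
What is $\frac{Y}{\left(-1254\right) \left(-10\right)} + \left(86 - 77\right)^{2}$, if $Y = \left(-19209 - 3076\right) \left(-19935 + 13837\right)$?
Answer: $\frac{13690967}{1254} \approx 10918.0$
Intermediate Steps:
$Y = 135893930$ ($Y = \left(-22285\right) \left(-6098\right) = 135893930$)
$\frac{Y}{\left(-1254\right) \left(-10\right)} + \left(86 - 77\right)^{2} = \frac{135893930}{\left(-1254\right) \left(-10\right)} + \left(86 - 77\right)^{2} = \frac{135893930}{12540} + 9^{2} = 135893930 \cdot \frac{1}{12540} + 81 = \frac{13589393}{1254} + 81 = \frac{13690967}{1254}$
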